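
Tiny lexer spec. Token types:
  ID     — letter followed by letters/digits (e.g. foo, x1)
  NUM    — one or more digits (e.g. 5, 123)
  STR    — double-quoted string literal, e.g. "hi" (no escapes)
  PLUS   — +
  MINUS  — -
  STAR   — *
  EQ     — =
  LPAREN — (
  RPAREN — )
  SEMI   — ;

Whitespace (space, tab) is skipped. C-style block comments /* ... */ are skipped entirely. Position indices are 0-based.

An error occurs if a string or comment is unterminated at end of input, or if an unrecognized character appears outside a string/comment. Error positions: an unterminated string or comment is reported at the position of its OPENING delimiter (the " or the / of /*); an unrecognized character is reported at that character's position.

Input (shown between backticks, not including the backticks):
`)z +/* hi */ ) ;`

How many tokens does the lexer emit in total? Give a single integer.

Answer: 5

Derivation:
pos=0: emit RPAREN ')'
pos=1: emit ID 'z' (now at pos=2)
pos=3: emit PLUS '+'
pos=4: enter COMMENT mode (saw '/*')
exit COMMENT mode (now at pos=12)
pos=13: emit RPAREN ')'
pos=15: emit SEMI ';'
DONE. 5 tokens: [RPAREN, ID, PLUS, RPAREN, SEMI]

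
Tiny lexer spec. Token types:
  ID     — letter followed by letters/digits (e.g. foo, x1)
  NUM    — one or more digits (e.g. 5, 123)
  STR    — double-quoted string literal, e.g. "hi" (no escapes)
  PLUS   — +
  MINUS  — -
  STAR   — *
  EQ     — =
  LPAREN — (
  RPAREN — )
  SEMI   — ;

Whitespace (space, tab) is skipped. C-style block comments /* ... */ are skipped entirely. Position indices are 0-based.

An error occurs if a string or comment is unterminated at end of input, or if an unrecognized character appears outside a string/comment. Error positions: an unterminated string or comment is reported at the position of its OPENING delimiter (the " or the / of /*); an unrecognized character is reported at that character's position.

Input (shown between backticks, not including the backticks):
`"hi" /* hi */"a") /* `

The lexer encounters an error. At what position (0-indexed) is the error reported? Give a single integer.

pos=0: enter STRING mode
pos=0: emit STR "hi" (now at pos=4)
pos=5: enter COMMENT mode (saw '/*')
exit COMMENT mode (now at pos=13)
pos=13: enter STRING mode
pos=13: emit STR "a" (now at pos=16)
pos=16: emit RPAREN ')'
pos=18: enter COMMENT mode (saw '/*')
pos=18: ERROR — unterminated comment (reached EOF)

Answer: 18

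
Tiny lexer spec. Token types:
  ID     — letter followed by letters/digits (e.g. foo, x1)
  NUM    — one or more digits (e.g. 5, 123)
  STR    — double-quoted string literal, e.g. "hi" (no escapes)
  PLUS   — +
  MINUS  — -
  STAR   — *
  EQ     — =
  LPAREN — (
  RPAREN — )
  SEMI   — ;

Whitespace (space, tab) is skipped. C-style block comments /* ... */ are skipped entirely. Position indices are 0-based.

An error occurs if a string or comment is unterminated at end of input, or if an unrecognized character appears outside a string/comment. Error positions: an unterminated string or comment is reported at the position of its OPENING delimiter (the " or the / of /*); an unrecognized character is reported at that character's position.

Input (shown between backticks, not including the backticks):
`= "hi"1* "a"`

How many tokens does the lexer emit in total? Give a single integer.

pos=0: emit EQ '='
pos=2: enter STRING mode
pos=2: emit STR "hi" (now at pos=6)
pos=6: emit NUM '1' (now at pos=7)
pos=7: emit STAR '*'
pos=9: enter STRING mode
pos=9: emit STR "a" (now at pos=12)
DONE. 5 tokens: [EQ, STR, NUM, STAR, STR]

Answer: 5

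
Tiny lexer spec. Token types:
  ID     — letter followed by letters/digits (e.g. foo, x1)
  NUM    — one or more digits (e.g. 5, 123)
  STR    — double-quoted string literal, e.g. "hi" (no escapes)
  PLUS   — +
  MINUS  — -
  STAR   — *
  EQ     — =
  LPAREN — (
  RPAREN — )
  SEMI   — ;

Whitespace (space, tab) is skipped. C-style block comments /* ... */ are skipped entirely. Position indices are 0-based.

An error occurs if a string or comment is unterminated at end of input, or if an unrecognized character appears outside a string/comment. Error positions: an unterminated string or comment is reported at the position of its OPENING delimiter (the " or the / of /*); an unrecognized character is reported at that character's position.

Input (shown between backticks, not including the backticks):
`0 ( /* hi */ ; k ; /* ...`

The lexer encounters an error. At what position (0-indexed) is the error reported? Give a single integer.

Answer: 19

Derivation:
pos=0: emit NUM '0' (now at pos=1)
pos=2: emit LPAREN '('
pos=4: enter COMMENT mode (saw '/*')
exit COMMENT mode (now at pos=12)
pos=13: emit SEMI ';'
pos=15: emit ID 'k' (now at pos=16)
pos=17: emit SEMI ';'
pos=19: enter COMMENT mode (saw '/*')
pos=19: ERROR — unterminated comment (reached EOF)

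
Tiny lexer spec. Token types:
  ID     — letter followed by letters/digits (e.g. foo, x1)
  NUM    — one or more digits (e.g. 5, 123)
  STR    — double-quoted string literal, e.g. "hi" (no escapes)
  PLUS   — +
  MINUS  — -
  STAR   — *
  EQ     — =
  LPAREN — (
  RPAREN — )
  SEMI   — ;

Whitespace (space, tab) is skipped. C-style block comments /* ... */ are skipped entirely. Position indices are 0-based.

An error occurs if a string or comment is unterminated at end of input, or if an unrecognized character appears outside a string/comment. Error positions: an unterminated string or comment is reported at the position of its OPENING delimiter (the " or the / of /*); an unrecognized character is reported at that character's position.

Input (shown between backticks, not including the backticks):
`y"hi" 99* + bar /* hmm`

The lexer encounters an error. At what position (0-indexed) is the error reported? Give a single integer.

Answer: 16

Derivation:
pos=0: emit ID 'y' (now at pos=1)
pos=1: enter STRING mode
pos=1: emit STR "hi" (now at pos=5)
pos=6: emit NUM '99' (now at pos=8)
pos=8: emit STAR '*'
pos=10: emit PLUS '+'
pos=12: emit ID 'bar' (now at pos=15)
pos=16: enter COMMENT mode (saw '/*')
pos=16: ERROR — unterminated comment (reached EOF)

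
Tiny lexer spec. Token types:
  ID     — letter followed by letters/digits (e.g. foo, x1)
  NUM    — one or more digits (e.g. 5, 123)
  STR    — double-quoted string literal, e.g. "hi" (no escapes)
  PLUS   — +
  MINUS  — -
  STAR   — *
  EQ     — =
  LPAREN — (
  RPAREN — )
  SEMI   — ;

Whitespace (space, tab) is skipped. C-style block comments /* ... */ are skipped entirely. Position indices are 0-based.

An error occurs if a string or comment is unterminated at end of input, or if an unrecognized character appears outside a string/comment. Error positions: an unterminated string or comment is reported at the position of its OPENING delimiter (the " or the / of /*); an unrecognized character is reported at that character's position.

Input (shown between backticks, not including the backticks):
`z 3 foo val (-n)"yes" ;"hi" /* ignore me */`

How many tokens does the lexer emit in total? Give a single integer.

pos=0: emit ID 'z' (now at pos=1)
pos=2: emit NUM '3' (now at pos=3)
pos=4: emit ID 'foo' (now at pos=7)
pos=8: emit ID 'val' (now at pos=11)
pos=12: emit LPAREN '('
pos=13: emit MINUS '-'
pos=14: emit ID 'n' (now at pos=15)
pos=15: emit RPAREN ')'
pos=16: enter STRING mode
pos=16: emit STR "yes" (now at pos=21)
pos=22: emit SEMI ';'
pos=23: enter STRING mode
pos=23: emit STR "hi" (now at pos=27)
pos=28: enter COMMENT mode (saw '/*')
exit COMMENT mode (now at pos=43)
DONE. 11 tokens: [ID, NUM, ID, ID, LPAREN, MINUS, ID, RPAREN, STR, SEMI, STR]

Answer: 11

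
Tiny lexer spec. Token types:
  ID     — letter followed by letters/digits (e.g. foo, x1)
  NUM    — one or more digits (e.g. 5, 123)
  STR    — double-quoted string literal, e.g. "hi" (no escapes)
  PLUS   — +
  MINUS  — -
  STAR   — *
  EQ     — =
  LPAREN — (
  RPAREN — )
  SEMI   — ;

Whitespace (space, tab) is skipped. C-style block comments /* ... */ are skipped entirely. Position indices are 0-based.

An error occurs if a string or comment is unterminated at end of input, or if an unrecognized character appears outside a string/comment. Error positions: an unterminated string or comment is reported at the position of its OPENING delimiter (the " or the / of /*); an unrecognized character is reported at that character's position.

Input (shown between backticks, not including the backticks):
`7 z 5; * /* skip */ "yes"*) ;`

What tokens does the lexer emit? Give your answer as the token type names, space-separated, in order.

Answer: NUM ID NUM SEMI STAR STR STAR RPAREN SEMI

Derivation:
pos=0: emit NUM '7' (now at pos=1)
pos=2: emit ID 'z' (now at pos=3)
pos=4: emit NUM '5' (now at pos=5)
pos=5: emit SEMI ';'
pos=7: emit STAR '*'
pos=9: enter COMMENT mode (saw '/*')
exit COMMENT mode (now at pos=19)
pos=20: enter STRING mode
pos=20: emit STR "yes" (now at pos=25)
pos=25: emit STAR '*'
pos=26: emit RPAREN ')'
pos=28: emit SEMI ';'
DONE. 9 tokens: [NUM, ID, NUM, SEMI, STAR, STR, STAR, RPAREN, SEMI]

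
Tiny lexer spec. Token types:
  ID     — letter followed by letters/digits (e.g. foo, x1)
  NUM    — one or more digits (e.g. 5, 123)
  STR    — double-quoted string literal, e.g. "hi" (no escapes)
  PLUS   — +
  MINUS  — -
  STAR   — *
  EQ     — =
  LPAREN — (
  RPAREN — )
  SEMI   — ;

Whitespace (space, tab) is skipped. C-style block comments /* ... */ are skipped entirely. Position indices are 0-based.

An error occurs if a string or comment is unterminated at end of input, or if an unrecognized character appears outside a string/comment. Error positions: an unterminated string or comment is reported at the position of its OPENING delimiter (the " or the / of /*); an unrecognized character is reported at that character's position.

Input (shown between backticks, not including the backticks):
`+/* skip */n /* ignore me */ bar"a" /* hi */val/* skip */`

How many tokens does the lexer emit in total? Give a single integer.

Answer: 5

Derivation:
pos=0: emit PLUS '+'
pos=1: enter COMMENT mode (saw '/*')
exit COMMENT mode (now at pos=11)
pos=11: emit ID 'n' (now at pos=12)
pos=13: enter COMMENT mode (saw '/*')
exit COMMENT mode (now at pos=28)
pos=29: emit ID 'bar' (now at pos=32)
pos=32: enter STRING mode
pos=32: emit STR "a" (now at pos=35)
pos=36: enter COMMENT mode (saw '/*')
exit COMMENT mode (now at pos=44)
pos=44: emit ID 'val' (now at pos=47)
pos=47: enter COMMENT mode (saw '/*')
exit COMMENT mode (now at pos=57)
DONE. 5 tokens: [PLUS, ID, ID, STR, ID]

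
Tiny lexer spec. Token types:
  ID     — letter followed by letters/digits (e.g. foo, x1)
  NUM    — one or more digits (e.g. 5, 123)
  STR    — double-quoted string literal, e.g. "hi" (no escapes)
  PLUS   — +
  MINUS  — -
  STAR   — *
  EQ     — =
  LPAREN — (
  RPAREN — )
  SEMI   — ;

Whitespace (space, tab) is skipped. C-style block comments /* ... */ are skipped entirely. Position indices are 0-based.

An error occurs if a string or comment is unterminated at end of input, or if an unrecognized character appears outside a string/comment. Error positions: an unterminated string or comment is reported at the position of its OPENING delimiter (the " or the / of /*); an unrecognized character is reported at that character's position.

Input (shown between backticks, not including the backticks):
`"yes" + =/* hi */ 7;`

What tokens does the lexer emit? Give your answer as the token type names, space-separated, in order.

pos=0: enter STRING mode
pos=0: emit STR "yes" (now at pos=5)
pos=6: emit PLUS '+'
pos=8: emit EQ '='
pos=9: enter COMMENT mode (saw '/*')
exit COMMENT mode (now at pos=17)
pos=18: emit NUM '7' (now at pos=19)
pos=19: emit SEMI ';'
DONE. 5 tokens: [STR, PLUS, EQ, NUM, SEMI]

Answer: STR PLUS EQ NUM SEMI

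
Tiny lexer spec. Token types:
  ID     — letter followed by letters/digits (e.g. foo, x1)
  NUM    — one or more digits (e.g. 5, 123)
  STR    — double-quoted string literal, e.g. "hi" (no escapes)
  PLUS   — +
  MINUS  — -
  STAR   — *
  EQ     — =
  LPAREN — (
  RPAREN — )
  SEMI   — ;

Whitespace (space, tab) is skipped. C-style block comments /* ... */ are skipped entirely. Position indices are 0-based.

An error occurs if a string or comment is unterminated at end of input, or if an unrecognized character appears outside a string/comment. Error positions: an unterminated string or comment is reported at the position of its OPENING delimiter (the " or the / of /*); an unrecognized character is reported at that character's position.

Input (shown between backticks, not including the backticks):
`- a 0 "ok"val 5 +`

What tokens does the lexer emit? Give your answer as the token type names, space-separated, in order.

pos=0: emit MINUS '-'
pos=2: emit ID 'a' (now at pos=3)
pos=4: emit NUM '0' (now at pos=5)
pos=6: enter STRING mode
pos=6: emit STR "ok" (now at pos=10)
pos=10: emit ID 'val' (now at pos=13)
pos=14: emit NUM '5' (now at pos=15)
pos=16: emit PLUS '+'
DONE. 7 tokens: [MINUS, ID, NUM, STR, ID, NUM, PLUS]

Answer: MINUS ID NUM STR ID NUM PLUS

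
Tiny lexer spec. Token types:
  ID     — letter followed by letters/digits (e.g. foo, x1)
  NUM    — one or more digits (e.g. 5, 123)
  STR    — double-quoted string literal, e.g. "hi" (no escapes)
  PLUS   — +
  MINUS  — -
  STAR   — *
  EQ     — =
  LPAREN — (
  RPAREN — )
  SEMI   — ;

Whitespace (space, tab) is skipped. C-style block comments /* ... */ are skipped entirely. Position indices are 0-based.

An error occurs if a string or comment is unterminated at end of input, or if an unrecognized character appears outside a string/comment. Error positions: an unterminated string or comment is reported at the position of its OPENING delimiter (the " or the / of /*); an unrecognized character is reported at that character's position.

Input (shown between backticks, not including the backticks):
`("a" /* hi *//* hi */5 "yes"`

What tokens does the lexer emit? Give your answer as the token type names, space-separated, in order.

pos=0: emit LPAREN '('
pos=1: enter STRING mode
pos=1: emit STR "a" (now at pos=4)
pos=5: enter COMMENT mode (saw '/*')
exit COMMENT mode (now at pos=13)
pos=13: enter COMMENT mode (saw '/*')
exit COMMENT mode (now at pos=21)
pos=21: emit NUM '5' (now at pos=22)
pos=23: enter STRING mode
pos=23: emit STR "yes" (now at pos=28)
DONE. 4 tokens: [LPAREN, STR, NUM, STR]

Answer: LPAREN STR NUM STR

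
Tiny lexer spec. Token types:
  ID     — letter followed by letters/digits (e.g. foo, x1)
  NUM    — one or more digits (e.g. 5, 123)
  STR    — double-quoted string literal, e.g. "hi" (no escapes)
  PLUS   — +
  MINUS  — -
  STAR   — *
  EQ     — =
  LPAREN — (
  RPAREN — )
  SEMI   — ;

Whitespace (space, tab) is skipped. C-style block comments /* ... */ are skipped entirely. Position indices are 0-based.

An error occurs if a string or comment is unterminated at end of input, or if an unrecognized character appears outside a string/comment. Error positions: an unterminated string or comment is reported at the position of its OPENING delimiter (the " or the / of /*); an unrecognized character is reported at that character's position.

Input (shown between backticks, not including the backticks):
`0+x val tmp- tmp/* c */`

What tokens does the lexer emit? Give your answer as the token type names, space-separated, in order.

pos=0: emit NUM '0' (now at pos=1)
pos=1: emit PLUS '+'
pos=2: emit ID 'x' (now at pos=3)
pos=4: emit ID 'val' (now at pos=7)
pos=8: emit ID 'tmp' (now at pos=11)
pos=11: emit MINUS '-'
pos=13: emit ID 'tmp' (now at pos=16)
pos=16: enter COMMENT mode (saw '/*')
exit COMMENT mode (now at pos=23)
DONE. 7 tokens: [NUM, PLUS, ID, ID, ID, MINUS, ID]

Answer: NUM PLUS ID ID ID MINUS ID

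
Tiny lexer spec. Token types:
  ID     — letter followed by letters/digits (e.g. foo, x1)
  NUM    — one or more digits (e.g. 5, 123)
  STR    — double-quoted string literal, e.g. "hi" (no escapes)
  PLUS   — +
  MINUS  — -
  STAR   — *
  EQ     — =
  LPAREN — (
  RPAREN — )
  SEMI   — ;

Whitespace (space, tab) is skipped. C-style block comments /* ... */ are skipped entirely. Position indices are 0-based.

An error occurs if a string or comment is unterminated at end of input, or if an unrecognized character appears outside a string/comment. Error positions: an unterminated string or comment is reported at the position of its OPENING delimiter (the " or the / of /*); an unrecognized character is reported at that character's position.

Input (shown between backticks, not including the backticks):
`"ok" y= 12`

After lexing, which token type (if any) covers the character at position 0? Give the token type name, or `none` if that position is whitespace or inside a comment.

Answer: STR

Derivation:
pos=0: enter STRING mode
pos=0: emit STR "ok" (now at pos=4)
pos=5: emit ID 'y' (now at pos=6)
pos=6: emit EQ '='
pos=8: emit NUM '12' (now at pos=10)
DONE. 4 tokens: [STR, ID, EQ, NUM]
Position 0: char is '"' -> STR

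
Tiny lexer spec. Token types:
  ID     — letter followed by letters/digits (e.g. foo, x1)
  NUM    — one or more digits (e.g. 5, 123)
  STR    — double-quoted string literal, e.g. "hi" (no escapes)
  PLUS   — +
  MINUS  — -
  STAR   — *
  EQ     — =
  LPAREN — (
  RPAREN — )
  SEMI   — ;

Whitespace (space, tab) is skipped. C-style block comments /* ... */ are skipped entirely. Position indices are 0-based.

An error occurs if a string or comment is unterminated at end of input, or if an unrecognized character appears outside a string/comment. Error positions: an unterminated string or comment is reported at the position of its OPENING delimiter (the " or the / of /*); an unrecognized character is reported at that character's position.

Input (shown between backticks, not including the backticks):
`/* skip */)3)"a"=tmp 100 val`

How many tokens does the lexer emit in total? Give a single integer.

pos=0: enter COMMENT mode (saw '/*')
exit COMMENT mode (now at pos=10)
pos=10: emit RPAREN ')'
pos=11: emit NUM '3' (now at pos=12)
pos=12: emit RPAREN ')'
pos=13: enter STRING mode
pos=13: emit STR "a" (now at pos=16)
pos=16: emit EQ '='
pos=17: emit ID 'tmp' (now at pos=20)
pos=21: emit NUM '100' (now at pos=24)
pos=25: emit ID 'val' (now at pos=28)
DONE. 8 tokens: [RPAREN, NUM, RPAREN, STR, EQ, ID, NUM, ID]

Answer: 8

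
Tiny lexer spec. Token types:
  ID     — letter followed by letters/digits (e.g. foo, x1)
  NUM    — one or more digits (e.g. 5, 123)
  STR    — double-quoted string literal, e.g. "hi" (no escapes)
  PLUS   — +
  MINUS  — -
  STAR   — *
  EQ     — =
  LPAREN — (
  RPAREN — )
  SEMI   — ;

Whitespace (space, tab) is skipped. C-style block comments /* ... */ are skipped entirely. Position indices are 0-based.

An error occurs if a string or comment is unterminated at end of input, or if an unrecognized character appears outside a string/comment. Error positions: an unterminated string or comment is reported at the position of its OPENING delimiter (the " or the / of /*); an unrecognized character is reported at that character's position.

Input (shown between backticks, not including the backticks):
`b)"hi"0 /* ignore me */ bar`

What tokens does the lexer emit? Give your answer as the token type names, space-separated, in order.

pos=0: emit ID 'b' (now at pos=1)
pos=1: emit RPAREN ')'
pos=2: enter STRING mode
pos=2: emit STR "hi" (now at pos=6)
pos=6: emit NUM '0' (now at pos=7)
pos=8: enter COMMENT mode (saw '/*')
exit COMMENT mode (now at pos=23)
pos=24: emit ID 'bar' (now at pos=27)
DONE. 5 tokens: [ID, RPAREN, STR, NUM, ID]

Answer: ID RPAREN STR NUM ID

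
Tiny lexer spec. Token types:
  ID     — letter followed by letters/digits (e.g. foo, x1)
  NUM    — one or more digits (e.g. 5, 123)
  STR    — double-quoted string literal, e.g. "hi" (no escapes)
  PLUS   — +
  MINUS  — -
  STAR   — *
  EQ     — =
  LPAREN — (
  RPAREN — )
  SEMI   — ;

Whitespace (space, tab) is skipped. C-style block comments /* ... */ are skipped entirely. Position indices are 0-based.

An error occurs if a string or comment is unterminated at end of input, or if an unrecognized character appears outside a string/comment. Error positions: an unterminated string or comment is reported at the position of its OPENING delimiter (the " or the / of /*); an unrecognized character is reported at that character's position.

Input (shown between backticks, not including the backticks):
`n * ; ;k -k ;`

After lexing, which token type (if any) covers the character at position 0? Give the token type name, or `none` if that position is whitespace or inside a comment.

pos=0: emit ID 'n' (now at pos=1)
pos=2: emit STAR '*'
pos=4: emit SEMI ';'
pos=6: emit SEMI ';'
pos=7: emit ID 'k' (now at pos=8)
pos=9: emit MINUS '-'
pos=10: emit ID 'k' (now at pos=11)
pos=12: emit SEMI ';'
DONE. 8 tokens: [ID, STAR, SEMI, SEMI, ID, MINUS, ID, SEMI]
Position 0: char is 'n' -> ID

Answer: ID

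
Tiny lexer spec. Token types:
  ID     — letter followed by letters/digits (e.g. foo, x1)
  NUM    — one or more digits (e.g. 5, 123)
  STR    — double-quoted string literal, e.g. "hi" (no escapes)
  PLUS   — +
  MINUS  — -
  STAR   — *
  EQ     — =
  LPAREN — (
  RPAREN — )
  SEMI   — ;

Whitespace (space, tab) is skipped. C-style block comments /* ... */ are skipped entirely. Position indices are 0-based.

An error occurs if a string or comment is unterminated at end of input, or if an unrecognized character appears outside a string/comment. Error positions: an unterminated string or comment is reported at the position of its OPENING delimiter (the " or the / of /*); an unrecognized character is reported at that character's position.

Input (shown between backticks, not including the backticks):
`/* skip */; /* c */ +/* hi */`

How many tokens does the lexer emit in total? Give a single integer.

pos=0: enter COMMENT mode (saw '/*')
exit COMMENT mode (now at pos=10)
pos=10: emit SEMI ';'
pos=12: enter COMMENT mode (saw '/*')
exit COMMENT mode (now at pos=19)
pos=20: emit PLUS '+'
pos=21: enter COMMENT mode (saw '/*')
exit COMMENT mode (now at pos=29)
DONE. 2 tokens: [SEMI, PLUS]

Answer: 2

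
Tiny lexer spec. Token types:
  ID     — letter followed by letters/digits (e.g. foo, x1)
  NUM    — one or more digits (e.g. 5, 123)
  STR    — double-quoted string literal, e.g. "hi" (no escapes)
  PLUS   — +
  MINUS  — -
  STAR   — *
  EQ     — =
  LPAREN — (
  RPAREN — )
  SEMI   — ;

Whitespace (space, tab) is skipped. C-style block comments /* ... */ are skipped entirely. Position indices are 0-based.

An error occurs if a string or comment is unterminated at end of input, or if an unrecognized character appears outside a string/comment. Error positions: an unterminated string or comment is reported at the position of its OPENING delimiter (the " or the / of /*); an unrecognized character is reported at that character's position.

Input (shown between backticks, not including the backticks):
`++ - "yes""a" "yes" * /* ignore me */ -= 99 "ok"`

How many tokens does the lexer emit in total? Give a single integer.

pos=0: emit PLUS '+'
pos=1: emit PLUS '+'
pos=3: emit MINUS '-'
pos=5: enter STRING mode
pos=5: emit STR "yes" (now at pos=10)
pos=10: enter STRING mode
pos=10: emit STR "a" (now at pos=13)
pos=14: enter STRING mode
pos=14: emit STR "yes" (now at pos=19)
pos=20: emit STAR '*'
pos=22: enter COMMENT mode (saw '/*')
exit COMMENT mode (now at pos=37)
pos=38: emit MINUS '-'
pos=39: emit EQ '='
pos=41: emit NUM '99' (now at pos=43)
pos=44: enter STRING mode
pos=44: emit STR "ok" (now at pos=48)
DONE. 11 tokens: [PLUS, PLUS, MINUS, STR, STR, STR, STAR, MINUS, EQ, NUM, STR]

Answer: 11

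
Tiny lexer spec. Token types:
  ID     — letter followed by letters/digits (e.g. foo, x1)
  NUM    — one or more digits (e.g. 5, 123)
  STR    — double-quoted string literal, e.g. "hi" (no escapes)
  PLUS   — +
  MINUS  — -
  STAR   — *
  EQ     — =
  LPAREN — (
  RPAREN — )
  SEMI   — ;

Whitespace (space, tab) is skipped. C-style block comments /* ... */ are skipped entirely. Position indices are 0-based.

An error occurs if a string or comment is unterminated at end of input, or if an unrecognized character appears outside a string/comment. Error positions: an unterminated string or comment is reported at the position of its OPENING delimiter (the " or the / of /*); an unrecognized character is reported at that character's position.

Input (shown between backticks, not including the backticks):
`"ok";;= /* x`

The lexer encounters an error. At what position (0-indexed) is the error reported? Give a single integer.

Answer: 8

Derivation:
pos=0: enter STRING mode
pos=0: emit STR "ok" (now at pos=4)
pos=4: emit SEMI ';'
pos=5: emit SEMI ';'
pos=6: emit EQ '='
pos=8: enter COMMENT mode (saw '/*')
pos=8: ERROR — unterminated comment (reached EOF)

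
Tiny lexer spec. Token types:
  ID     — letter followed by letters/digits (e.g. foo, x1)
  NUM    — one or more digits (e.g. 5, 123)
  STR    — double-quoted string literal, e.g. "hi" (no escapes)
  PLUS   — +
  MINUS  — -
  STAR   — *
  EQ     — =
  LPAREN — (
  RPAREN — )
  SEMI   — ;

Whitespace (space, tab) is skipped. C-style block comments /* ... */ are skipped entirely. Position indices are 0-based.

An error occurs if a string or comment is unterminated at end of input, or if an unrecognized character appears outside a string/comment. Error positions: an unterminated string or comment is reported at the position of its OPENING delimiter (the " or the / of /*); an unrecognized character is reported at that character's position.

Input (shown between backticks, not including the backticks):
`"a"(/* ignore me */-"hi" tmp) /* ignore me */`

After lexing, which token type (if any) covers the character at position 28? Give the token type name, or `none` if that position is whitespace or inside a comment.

Answer: RPAREN

Derivation:
pos=0: enter STRING mode
pos=0: emit STR "a" (now at pos=3)
pos=3: emit LPAREN '('
pos=4: enter COMMENT mode (saw '/*')
exit COMMENT mode (now at pos=19)
pos=19: emit MINUS '-'
pos=20: enter STRING mode
pos=20: emit STR "hi" (now at pos=24)
pos=25: emit ID 'tmp' (now at pos=28)
pos=28: emit RPAREN ')'
pos=30: enter COMMENT mode (saw '/*')
exit COMMENT mode (now at pos=45)
DONE. 6 tokens: [STR, LPAREN, MINUS, STR, ID, RPAREN]
Position 28: char is ')' -> RPAREN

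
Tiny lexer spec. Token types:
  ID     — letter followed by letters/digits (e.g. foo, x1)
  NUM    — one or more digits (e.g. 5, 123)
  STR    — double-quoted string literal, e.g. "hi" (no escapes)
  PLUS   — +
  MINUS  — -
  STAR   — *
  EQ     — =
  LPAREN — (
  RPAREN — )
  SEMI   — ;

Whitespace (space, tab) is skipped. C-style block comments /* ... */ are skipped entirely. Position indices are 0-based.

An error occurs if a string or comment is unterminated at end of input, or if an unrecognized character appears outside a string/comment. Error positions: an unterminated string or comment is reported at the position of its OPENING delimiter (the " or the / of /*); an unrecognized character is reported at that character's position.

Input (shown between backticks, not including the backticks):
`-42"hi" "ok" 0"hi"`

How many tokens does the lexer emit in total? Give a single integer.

pos=0: emit MINUS '-'
pos=1: emit NUM '42' (now at pos=3)
pos=3: enter STRING mode
pos=3: emit STR "hi" (now at pos=7)
pos=8: enter STRING mode
pos=8: emit STR "ok" (now at pos=12)
pos=13: emit NUM '0' (now at pos=14)
pos=14: enter STRING mode
pos=14: emit STR "hi" (now at pos=18)
DONE. 6 tokens: [MINUS, NUM, STR, STR, NUM, STR]

Answer: 6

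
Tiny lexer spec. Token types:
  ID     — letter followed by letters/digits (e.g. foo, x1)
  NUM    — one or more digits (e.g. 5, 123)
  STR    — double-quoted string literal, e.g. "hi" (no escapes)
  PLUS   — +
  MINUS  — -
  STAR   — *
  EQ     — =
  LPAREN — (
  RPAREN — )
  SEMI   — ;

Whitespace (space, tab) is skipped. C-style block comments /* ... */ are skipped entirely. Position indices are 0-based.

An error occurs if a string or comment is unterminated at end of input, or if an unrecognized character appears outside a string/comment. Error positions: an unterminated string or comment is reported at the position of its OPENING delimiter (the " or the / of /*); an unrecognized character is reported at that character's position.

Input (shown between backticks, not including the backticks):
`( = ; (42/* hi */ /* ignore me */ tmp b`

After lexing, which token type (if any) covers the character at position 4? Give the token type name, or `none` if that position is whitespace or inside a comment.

pos=0: emit LPAREN '('
pos=2: emit EQ '='
pos=4: emit SEMI ';'
pos=6: emit LPAREN '('
pos=7: emit NUM '42' (now at pos=9)
pos=9: enter COMMENT mode (saw '/*')
exit COMMENT mode (now at pos=17)
pos=18: enter COMMENT mode (saw '/*')
exit COMMENT mode (now at pos=33)
pos=34: emit ID 'tmp' (now at pos=37)
pos=38: emit ID 'b' (now at pos=39)
DONE. 7 tokens: [LPAREN, EQ, SEMI, LPAREN, NUM, ID, ID]
Position 4: char is ';' -> SEMI

Answer: SEMI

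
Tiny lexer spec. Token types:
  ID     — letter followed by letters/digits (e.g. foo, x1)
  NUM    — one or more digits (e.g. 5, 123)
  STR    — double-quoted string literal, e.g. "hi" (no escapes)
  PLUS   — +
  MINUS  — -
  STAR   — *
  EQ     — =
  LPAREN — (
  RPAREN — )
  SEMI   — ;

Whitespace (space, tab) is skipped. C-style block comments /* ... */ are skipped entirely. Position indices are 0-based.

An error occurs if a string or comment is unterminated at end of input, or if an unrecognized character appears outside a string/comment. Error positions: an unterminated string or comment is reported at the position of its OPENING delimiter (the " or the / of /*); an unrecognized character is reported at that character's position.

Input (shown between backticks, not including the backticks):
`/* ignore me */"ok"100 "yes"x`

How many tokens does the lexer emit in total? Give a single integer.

pos=0: enter COMMENT mode (saw '/*')
exit COMMENT mode (now at pos=15)
pos=15: enter STRING mode
pos=15: emit STR "ok" (now at pos=19)
pos=19: emit NUM '100' (now at pos=22)
pos=23: enter STRING mode
pos=23: emit STR "yes" (now at pos=28)
pos=28: emit ID 'x' (now at pos=29)
DONE. 4 tokens: [STR, NUM, STR, ID]

Answer: 4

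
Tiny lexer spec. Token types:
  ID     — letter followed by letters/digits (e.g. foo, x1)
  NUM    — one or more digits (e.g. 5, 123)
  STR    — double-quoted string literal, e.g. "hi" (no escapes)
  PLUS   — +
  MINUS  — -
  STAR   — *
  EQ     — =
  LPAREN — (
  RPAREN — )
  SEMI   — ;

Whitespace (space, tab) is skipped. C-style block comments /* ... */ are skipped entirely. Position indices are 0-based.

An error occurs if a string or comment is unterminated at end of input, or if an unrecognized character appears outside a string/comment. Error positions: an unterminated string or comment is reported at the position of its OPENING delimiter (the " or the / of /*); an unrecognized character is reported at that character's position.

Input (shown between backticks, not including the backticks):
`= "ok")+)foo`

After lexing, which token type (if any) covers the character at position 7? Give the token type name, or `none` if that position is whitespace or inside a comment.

Answer: PLUS

Derivation:
pos=0: emit EQ '='
pos=2: enter STRING mode
pos=2: emit STR "ok" (now at pos=6)
pos=6: emit RPAREN ')'
pos=7: emit PLUS '+'
pos=8: emit RPAREN ')'
pos=9: emit ID 'foo' (now at pos=12)
DONE. 6 tokens: [EQ, STR, RPAREN, PLUS, RPAREN, ID]
Position 7: char is '+' -> PLUS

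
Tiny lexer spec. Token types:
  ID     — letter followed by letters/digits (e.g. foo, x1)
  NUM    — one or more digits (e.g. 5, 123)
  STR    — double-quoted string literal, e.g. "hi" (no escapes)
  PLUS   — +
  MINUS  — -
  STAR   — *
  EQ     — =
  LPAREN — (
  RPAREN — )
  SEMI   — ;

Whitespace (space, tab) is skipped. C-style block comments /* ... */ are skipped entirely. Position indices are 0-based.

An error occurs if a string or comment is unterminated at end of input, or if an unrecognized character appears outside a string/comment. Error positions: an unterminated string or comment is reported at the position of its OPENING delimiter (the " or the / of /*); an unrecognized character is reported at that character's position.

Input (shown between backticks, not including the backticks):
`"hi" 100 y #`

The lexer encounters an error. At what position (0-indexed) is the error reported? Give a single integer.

pos=0: enter STRING mode
pos=0: emit STR "hi" (now at pos=4)
pos=5: emit NUM '100' (now at pos=8)
pos=9: emit ID 'y' (now at pos=10)
pos=11: ERROR — unrecognized char '#'

Answer: 11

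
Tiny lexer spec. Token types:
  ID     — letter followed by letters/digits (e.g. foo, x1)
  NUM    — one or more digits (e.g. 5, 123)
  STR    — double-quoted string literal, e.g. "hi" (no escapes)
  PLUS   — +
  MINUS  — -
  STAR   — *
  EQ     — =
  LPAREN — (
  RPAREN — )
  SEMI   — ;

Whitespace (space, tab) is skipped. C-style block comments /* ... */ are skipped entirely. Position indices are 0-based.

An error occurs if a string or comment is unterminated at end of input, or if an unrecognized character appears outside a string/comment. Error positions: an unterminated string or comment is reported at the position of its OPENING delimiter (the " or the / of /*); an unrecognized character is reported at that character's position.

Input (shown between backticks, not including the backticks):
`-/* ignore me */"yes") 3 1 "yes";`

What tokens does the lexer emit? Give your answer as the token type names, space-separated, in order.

Answer: MINUS STR RPAREN NUM NUM STR SEMI

Derivation:
pos=0: emit MINUS '-'
pos=1: enter COMMENT mode (saw '/*')
exit COMMENT mode (now at pos=16)
pos=16: enter STRING mode
pos=16: emit STR "yes" (now at pos=21)
pos=21: emit RPAREN ')'
pos=23: emit NUM '3' (now at pos=24)
pos=25: emit NUM '1' (now at pos=26)
pos=27: enter STRING mode
pos=27: emit STR "yes" (now at pos=32)
pos=32: emit SEMI ';'
DONE. 7 tokens: [MINUS, STR, RPAREN, NUM, NUM, STR, SEMI]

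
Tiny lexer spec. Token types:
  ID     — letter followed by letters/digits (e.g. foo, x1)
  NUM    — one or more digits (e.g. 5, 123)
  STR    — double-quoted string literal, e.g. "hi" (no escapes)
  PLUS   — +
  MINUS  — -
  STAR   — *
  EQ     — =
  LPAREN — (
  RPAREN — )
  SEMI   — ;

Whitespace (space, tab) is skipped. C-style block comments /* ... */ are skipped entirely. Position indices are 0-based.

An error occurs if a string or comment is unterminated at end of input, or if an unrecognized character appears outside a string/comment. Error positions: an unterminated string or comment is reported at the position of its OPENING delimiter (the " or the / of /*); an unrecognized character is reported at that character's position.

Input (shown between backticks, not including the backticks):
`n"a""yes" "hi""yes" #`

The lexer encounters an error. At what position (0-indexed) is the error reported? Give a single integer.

Answer: 20

Derivation:
pos=0: emit ID 'n' (now at pos=1)
pos=1: enter STRING mode
pos=1: emit STR "a" (now at pos=4)
pos=4: enter STRING mode
pos=4: emit STR "yes" (now at pos=9)
pos=10: enter STRING mode
pos=10: emit STR "hi" (now at pos=14)
pos=14: enter STRING mode
pos=14: emit STR "yes" (now at pos=19)
pos=20: ERROR — unrecognized char '#'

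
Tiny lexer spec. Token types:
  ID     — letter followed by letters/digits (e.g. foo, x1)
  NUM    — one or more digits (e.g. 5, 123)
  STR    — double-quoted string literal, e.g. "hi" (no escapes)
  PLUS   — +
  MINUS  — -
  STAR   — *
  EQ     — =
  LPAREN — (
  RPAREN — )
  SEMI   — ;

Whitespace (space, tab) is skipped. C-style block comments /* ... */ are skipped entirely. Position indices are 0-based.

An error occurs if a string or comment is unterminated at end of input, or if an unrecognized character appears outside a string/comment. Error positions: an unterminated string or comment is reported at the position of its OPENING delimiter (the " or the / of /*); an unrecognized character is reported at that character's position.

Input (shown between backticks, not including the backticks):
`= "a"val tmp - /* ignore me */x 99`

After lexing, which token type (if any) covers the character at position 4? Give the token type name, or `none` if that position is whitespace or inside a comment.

pos=0: emit EQ '='
pos=2: enter STRING mode
pos=2: emit STR "a" (now at pos=5)
pos=5: emit ID 'val' (now at pos=8)
pos=9: emit ID 'tmp' (now at pos=12)
pos=13: emit MINUS '-'
pos=15: enter COMMENT mode (saw '/*')
exit COMMENT mode (now at pos=30)
pos=30: emit ID 'x' (now at pos=31)
pos=32: emit NUM '99' (now at pos=34)
DONE. 7 tokens: [EQ, STR, ID, ID, MINUS, ID, NUM]
Position 4: char is '"' -> STR

Answer: STR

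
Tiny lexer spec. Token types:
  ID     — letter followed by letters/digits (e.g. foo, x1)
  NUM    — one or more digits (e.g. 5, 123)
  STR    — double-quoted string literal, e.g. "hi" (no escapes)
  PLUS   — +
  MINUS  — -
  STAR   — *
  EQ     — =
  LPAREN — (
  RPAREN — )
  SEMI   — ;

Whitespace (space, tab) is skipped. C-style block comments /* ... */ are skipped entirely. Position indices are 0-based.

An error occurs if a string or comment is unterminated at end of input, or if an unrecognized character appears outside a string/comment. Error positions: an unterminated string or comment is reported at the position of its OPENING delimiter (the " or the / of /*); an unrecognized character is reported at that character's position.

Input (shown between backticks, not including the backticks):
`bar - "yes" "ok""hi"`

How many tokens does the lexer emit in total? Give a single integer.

pos=0: emit ID 'bar' (now at pos=3)
pos=4: emit MINUS '-'
pos=6: enter STRING mode
pos=6: emit STR "yes" (now at pos=11)
pos=12: enter STRING mode
pos=12: emit STR "ok" (now at pos=16)
pos=16: enter STRING mode
pos=16: emit STR "hi" (now at pos=20)
DONE. 5 tokens: [ID, MINUS, STR, STR, STR]

Answer: 5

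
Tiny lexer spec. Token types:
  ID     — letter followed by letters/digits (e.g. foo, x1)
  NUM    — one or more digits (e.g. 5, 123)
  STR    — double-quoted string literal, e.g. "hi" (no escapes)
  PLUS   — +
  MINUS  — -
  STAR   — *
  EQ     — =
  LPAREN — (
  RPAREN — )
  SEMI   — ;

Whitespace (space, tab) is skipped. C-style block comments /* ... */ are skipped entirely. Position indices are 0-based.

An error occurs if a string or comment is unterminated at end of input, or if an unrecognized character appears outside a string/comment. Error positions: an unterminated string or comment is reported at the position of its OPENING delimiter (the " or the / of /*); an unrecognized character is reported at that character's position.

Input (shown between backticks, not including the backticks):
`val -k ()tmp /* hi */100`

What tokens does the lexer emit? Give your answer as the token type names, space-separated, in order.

pos=0: emit ID 'val' (now at pos=3)
pos=4: emit MINUS '-'
pos=5: emit ID 'k' (now at pos=6)
pos=7: emit LPAREN '('
pos=8: emit RPAREN ')'
pos=9: emit ID 'tmp' (now at pos=12)
pos=13: enter COMMENT mode (saw '/*')
exit COMMENT mode (now at pos=21)
pos=21: emit NUM '100' (now at pos=24)
DONE. 7 tokens: [ID, MINUS, ID, LPAREN, RPAREN, ID, NUM]

Answer: ID MINUS ID LPAREN RPAREN ID NUM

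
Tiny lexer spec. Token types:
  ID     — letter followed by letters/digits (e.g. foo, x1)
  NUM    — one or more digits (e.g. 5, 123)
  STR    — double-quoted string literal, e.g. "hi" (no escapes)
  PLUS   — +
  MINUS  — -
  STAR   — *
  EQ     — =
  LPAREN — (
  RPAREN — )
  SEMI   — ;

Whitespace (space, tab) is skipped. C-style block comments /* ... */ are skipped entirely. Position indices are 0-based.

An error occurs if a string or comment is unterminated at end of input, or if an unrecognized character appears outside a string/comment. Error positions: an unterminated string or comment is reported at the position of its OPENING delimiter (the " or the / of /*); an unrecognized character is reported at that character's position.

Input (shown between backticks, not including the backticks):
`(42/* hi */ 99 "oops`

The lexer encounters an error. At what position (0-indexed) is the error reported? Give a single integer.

Answer: 15

Derivation:
pos=0: emit LPAREN '('
pos=1: emit NUM '42' (now at pos=3)
pos=3: enter COMMENT mode (saw '/*')
exit COMMENT mode (now at pos=11)
pos=12: emit NUM '99' (now at pos=14)
pos=15: enter STRING mode
pos=15: ERROR — unterminated string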